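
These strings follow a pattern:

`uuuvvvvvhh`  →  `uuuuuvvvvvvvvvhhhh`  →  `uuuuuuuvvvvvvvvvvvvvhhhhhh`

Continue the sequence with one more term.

uuuuuuuuuvvvvvvvvvvvvvvvvvhhhhhhhh

Term n consists of 2n+1 u's, followed by 4n+1 v's, followed by 2n h's (n = 1, 2, …).
Setting n = 4 gives 9, 17, 8 characters in each block.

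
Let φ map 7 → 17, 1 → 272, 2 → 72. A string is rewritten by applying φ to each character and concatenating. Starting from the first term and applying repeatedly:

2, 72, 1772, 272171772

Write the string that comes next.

72177227217272171772

Apply φ to 272171772 symbol by symbol: 2→72, 7→17, 2→72, 1→272, 7→17, 1→272, 7→17, 7→17, 2→72; joined: 72 17 72 272 17 272 17 17 72.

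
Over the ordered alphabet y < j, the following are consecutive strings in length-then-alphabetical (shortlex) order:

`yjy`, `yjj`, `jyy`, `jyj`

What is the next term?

Treat jyj as a base-2 numeral over the given alphabet and add one, carrying through any trailing j's.

jjy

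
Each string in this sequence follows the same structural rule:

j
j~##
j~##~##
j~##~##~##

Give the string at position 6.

j~##~##~##~##~##

The strings grow by a fixed suffix ~## each time.
From j~##~##~##, 2 further steps: j~##~##~## → j~##~##~##~## → (answer).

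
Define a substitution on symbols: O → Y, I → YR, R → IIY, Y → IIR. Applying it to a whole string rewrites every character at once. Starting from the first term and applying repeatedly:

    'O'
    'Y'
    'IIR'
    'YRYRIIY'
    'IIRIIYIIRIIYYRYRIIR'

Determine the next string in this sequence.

Replace each of the 19 characters of IIRIIYIIRIIYYRYRIIR in place — YR YR IIY YR YR IIR YR YR IIY YR YR IIR IIR IIY IIR IIY YR YR IIY — and concatenate.

YRYRIIYYRYRIIRYRYRIIYYRYRIIRIIRIIYIIRIIYYRYRIIY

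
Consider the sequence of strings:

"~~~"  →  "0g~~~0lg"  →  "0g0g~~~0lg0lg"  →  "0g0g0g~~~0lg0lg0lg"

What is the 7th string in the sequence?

s(k+1) = 0g·s(k)·0lg, so each term gains 0g as a prefix and 0lg as a suffix.
From 0g0g0g~~~0lg0lg0lg, 3 further steps: 0g0g0g~~~0lg0lg0lg → 0g0g0g0g~~~0lg0lg0lg0lg → 0g0g0g0g0g~~~0lg0lg0lg0lg0lg → (answer).

0g0g0g0g0g0g~~~0lg0lg0lg0lg0lg0lg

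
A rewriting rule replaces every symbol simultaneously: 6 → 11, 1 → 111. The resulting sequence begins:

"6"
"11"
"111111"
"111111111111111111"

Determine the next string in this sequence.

111111111111111111111111111111111111111111111111111111

Replace each of the 18 characters of 111111111111111111 in place — 111 111 111 111 111 111 111 111 111 111 111 111 111 111 111 111 111 111 — and concatenate.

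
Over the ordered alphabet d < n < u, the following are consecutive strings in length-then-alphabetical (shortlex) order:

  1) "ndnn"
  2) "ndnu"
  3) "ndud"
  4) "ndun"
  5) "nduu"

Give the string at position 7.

Advancing 2 positions from nduu through nduu → nndd reaches term 7.

nndn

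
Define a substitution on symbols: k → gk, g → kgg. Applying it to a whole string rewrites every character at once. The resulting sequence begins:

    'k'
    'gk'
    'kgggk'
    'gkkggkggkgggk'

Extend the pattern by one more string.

kgggkgkkggkgggkkggkgggkkggkggkgggk

φ(gkkggkggkgggk) expands symbol-by-symbol to kgg gk gk kgg kgg gk kgg kgg gk kgg kgg kgg gk; joining the 13 pieces gives the next term.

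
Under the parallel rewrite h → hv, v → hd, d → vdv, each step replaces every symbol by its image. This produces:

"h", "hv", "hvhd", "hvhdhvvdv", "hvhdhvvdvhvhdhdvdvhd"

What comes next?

Rewriting the 20 symbols of hvhdhvvdvhvhdhdvdvhd one by one yields hv hd hv vdv hv hd hd vdv hd hv hd hv vdv hv vdv hd vdv hd hv vdv; concatenated:

hvhdhvvdvhvhdhdvdvhdhvhdhvvdvhvvdvhdvdvhdhvvdv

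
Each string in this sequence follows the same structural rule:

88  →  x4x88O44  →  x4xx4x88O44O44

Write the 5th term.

Each term wraps the previous one in x4x on the left and O44 on the right.
From x4xx4x88O44O44, 2 further steps: x4xx4x88O44O44 → x4xx4xx4x88O44O44O44 → (answer).

x4xx4xx4xx4x88O44O44O44O44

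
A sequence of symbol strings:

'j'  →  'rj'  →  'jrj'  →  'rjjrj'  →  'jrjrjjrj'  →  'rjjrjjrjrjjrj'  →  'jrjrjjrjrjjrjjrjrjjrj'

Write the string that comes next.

rjjrjjrjrjjrjjrjrjjrjrjjrjjrjrjjrj

Each term (from the third on) is the two preceding terms concatenated in order: term 3 = j·rj = jrj.
So term 8 is rjjrjjrjrjjrj·jrjrjjrjrjjrjjrjrjjrj.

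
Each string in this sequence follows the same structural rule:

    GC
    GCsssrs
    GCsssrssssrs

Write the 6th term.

GCsssrssssrssssrssssrssssrs

Every step adds sssrs to the end: s(k+1) = s(k)·sssrs.
From GCsssrssssrs, 3 further steps: GCsssrssssrs → GCsssrssssrssssrs → GCsssrssssrssssrssssrs → (answer).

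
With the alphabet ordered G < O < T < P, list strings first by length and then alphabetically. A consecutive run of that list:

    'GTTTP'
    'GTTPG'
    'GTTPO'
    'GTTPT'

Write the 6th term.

GTPGG

Advancing 2 positions from GTTPT through GTTPT → GTTPP reaches term 6.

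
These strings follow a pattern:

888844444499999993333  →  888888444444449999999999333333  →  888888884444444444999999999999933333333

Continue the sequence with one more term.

888888888844444444444499999999999999993333333333

Term n consists of 2n 8's, followed by 2n+2 4's, followed by 3n+1 9's, followed by 2n 3's, where the shown terms are n = 2, 3, 4.
For the next term, n = 5, so the run lengths are 10, 12, 16, 10.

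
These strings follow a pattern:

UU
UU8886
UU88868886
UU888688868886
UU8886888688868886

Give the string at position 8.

UU8886888688868886888688868886

The strings grow by a fixed suffix 8886 each time.
From UU8886888688868886, 3 further steps: UU8886888688868886 → UU88868886888688868886 → UU888688868886888688868886 → (answer).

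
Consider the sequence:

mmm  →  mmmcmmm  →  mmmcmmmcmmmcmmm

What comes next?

Each string is two copies of the previous one joined by 'c'.
So the next term is two copies of mmmcmmmcmmmcmmm with 'c' between the halves.

mmmcmmmcmmmcmmmcmmmcmmmcmmmcmmm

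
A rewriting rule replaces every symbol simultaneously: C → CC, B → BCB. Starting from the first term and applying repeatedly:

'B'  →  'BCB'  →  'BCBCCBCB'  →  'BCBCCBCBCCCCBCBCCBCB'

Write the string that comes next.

φ(BCBCCBCBCCCCBCBCCBCB) expands symbol-by-symbol to BCB CC BCB CC CC BCB CC BCB CC CC CC CC BCB CC BCB CC CC BCB CC BCB; joining the 20 pieces gives the next term.

BCBCCBCBCCCCBCBCCBCBCCCCCCCCBCBCCBCBCCCCBCBCCBCB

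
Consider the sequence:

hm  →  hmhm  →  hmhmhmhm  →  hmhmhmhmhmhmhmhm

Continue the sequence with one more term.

Each string is two copies of the previous one concatenated.
So the next term is two copies of hmhmhmhmhmhmhmhm.

hmhmhmhmhmhmhmhmhmhmhmhmhmhmhmhm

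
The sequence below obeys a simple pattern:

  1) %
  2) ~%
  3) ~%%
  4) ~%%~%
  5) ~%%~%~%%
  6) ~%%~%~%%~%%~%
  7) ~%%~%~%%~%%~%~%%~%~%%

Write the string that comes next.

This is a Fibonacci-style word recurrence s(k) = s(k−1)·s(k−2): e.g. ~%·% = ~%%.
The next term joins ~%%~%~%%~%%~%~%%~%~%% and ~%%~%~%%~%%~%.

~%%~%~%%~%%~%~%%~%~%%~%%~%~%%~%%~%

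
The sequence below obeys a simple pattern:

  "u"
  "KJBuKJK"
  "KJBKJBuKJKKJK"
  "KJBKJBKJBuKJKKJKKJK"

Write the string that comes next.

KJBKJBKJBKJBuKJKKJKKJKKJK

Every step adds KJB to the front and KJK to the end of the previous string.
So the next term is KJB·KJBKJBKJBuKJKKJKKJK·KJK.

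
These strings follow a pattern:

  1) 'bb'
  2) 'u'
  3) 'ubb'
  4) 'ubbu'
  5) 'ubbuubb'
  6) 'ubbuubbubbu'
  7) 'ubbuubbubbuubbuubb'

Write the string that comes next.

This is a Fibonacci-style word recurrence s(k) = s(k−1)·s(k−2): e.g. u·bb = ubb.
So term 8 is ubbuubbubbuubbuubb·ubbuubbubbu.

ubbuubbubbuubbuubbubbuubbubbu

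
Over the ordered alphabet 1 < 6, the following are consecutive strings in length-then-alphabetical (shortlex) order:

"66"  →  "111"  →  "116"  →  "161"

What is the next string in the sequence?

The successor of 161 increments the rightmost position that isn't already 6 and resets every position after it to 1.

166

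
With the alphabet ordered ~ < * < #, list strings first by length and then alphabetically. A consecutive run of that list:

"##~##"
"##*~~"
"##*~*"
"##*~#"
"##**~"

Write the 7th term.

Advancing 2 positions from ##**~ through ##**~ → ##*** reaches term 7.

##**#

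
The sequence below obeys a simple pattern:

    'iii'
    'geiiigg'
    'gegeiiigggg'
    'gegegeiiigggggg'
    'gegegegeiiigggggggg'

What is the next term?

gegegegegeiiigggggggggg

Every step adds ge to the front and gg to the end of the previous string.
So the next term is ge·gegegegeiiigggggggg·gg.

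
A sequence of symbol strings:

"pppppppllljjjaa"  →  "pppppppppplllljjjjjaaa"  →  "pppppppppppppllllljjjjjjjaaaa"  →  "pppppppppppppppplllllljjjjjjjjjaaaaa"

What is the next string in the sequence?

pppppppppppppppppppllllllljjjjjjjjjjjaaaaaa

Reading off run lengths: p runs 7, 10, 13, 16; l runs 3, 4, 5, 6; j runs 3, 5, 7, 9; a runs 2, 3, 4, 5 — each is linear in n, where the shown terms are n = 2, 3, 4, 5.
At n = 6 the blocks have lengths 19, 7, 11, 6.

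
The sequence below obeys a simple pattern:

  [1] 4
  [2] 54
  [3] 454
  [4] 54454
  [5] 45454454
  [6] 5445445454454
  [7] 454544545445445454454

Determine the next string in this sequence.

5445445454454454544545445445454454

From term 3 onward, concatenate the second-to-last term with the last: 4·54 = 454, 54·454 = 54454, …
Continuing: 5445445454454 · 454544545445445454454 gives term 8.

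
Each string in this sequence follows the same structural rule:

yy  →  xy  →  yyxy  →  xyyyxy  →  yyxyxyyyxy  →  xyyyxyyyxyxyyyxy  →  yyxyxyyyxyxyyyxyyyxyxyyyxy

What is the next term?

This is a Fibonacci-style word recurrence s(k) = s(k−2)·s(k−1): e.g. yy·xy = yyxy.
The next term joins xyyyxyyyxyxyyyxy and yyxyxyyyxyxyyyxyyyxyxyyyxy.

xyyyxyyyxyxyyyxyyyxyxyyyxyxyyyxyyyxyxyyyxy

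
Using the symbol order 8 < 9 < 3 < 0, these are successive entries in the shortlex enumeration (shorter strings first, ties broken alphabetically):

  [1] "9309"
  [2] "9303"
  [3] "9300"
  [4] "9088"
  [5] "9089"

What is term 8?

Continuing the enumeration 3 steps past 9089: 9089 → 9083 → 9080 → (answer).

9098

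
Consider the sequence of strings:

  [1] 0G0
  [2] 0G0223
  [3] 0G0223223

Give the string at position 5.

Every step adds 223 to the end: s(k+1) = s(k)·223.
From 0G0223223, 2 further steps: 0G0223223 → 0G0223223223 → (answer).

0G0223223223223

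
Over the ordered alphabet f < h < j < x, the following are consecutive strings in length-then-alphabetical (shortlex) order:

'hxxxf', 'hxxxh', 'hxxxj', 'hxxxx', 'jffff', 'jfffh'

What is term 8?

Advancing 2 positions from jfffh through jfffh → jfffj reaches term 8.

jfffx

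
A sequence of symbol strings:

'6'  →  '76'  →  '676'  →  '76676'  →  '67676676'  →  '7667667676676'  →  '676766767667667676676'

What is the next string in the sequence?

Each term (from the third on) is the two preceding terms concatenated in order: term 3 = 6·76 = 676.
Continuing: 7667667676676 · 676766767667667676676 gives term 8.

7667667676676676766767667667676676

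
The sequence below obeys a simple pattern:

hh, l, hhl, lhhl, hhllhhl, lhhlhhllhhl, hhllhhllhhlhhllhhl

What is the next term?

This is a Fibonacci-style word recurrence s(k) = s(k−2)·s(k−1): e.g. hh·l = hhl.
The next term joins lhhlhhllhhl and hhllhhllhhlhhllhhl.

lhhlhhllhhlhhllhhllhhlhhllhhl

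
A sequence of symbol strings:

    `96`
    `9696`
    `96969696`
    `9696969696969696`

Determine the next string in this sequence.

Each string is two copies of the previous one concatenated.
Doubling 9696969696969696:

96969696969696969696969696969696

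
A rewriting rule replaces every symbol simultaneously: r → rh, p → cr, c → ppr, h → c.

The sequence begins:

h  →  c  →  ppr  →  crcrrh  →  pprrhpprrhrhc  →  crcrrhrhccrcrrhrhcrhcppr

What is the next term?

Rewriting the 24 symbols of crcrrhrhccrcrrhrhcrhcppr one by one yields ppr rh ppr rh rh c rh c ppr ppr rh ppr rh rh c rh c ppr rh c ppr cr cr rh; concatenated:

pprrhpprrhrhcrhcpprpprrhpprrhrhcrhcpprrhcpprcrcrrh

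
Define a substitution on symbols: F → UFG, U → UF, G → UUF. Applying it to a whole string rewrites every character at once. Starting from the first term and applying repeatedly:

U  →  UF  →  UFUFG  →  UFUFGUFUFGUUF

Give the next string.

Rewriting the 13 symbols of UFUFGUFUFGUUF one by one yields UF UFG UF UFG UUF UF UFG UF UFG UUF UF UF UFG; concatenated:

UFUFGUFUFGUUFUFUFGUFUFGUUFUFUFUFG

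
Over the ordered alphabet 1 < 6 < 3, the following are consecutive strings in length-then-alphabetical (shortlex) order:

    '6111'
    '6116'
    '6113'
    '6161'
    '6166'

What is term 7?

6131

Continuing the enumeration 2 steps past 6166: 6166 → 6163 → (answer).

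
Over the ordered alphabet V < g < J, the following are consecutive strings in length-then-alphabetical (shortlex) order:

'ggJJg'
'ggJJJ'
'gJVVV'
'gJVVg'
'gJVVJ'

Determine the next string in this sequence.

gJVgV

Treat gJVVJ as a base-3 numeral over the given alphabet and add one, carrying through any trailing J's.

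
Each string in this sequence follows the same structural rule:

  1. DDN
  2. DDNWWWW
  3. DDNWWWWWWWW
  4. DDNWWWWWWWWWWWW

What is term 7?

DDNWWWWWWWWWWWWWWWWWWWWWWWW

Every step adds WWWW to the end: s(k+1) = s(k)·WWWW.
From DDNWWWWWWWWWWWW, 3 further steps: DDNWWWWWWWWWWWW → DDNWWWWWWWWWWWWWWWW → DDNWWWWWWWWWWWWWWWWWWWW → (answer).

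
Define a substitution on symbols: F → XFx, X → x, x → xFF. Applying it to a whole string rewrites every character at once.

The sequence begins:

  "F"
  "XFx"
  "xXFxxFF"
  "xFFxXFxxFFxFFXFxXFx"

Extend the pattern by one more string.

Rewriting the 19 symbols of xFFxXFxxFFxFFXFxXFx one by one yields xFF XFx XFx xFF x XFx xFF xFF XFx XFx xFF XFx XFx x XFx xFF x XFx xFF; concatenated:

xFFXFxXFxxFFxXFxxFFxFFXFxXFxxFFXFxXFxxXFxxFFxXFxxFF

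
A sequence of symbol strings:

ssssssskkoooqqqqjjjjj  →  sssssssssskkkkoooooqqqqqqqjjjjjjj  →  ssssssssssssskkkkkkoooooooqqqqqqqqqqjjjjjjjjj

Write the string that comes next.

The n-th term is 3n+1 s's then 2n-2 k's then 2n-1 o's then 3n-2 q's then 2n+1 j's, where the shown terms are n = 2, 3, 4.
Setting n = 5 gives 16, 8, 9, 13, 11 characters in each block.

sssssssssssssssskkkkkkkkoooooooooqqqqqqqqqqqqqjjjjjjjjjjj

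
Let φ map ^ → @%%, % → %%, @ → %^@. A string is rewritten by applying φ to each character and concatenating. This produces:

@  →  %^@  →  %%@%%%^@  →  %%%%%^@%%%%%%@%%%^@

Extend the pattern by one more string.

Applying the rule to each of the 19 symbols of %%%%%^@%%%%%%@%%%^@ gives the pieces %% %% %% %% %% @%% %^@ %% %% %% %% %% %% %^@ %% %% %% @%% %^@, which concatenate to the answer.

%%%%%%%%%%@%%%^@%%%%%%%%%%%%%^@%%%%%%@%%%^@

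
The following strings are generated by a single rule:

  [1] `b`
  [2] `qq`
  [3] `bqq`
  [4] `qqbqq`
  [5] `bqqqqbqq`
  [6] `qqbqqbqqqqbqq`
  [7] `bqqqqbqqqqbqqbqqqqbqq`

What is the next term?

Each term (from the third on) is the two preceding terms concatenated in order: term 3 = b·qq = bqq.
The next term joins qqbqqbqqqqbqq and bqqqqbqqqqbqqbqqqqbqq.

qqbqqbqqqqbqqbqqqqbqqqqbqqbqqqqbqq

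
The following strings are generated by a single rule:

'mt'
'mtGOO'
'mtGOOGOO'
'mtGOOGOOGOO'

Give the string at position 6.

mtGOOGOOGOOGOOGOO

Each term is the previous one with GOO appended.
From mtGOOGOOGOO, 2 further steps: mtGOOGOOGOO → mtGOOGOOGOOGOO → (answer).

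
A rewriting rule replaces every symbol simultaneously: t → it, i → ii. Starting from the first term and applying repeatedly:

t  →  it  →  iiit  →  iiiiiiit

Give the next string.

Expanding iiiiiiit: i→ii, i→ii, i→ii, i→ii, i→ii, i→ii, i→ii, t→it. Concatenated: ii ii ii ii ii ii ii it.

iiiiiiiiiiiiiiit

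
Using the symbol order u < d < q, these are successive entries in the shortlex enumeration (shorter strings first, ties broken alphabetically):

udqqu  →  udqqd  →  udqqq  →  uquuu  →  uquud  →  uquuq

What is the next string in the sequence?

uqudu

The successor of uquuq increments the rightmost position that isn't already q and resets every position after it to u.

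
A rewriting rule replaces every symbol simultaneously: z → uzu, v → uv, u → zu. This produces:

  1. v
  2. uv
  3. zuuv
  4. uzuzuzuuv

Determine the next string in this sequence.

Expanding uzuzuzuuv: u→zu, z→uzu, u→zu, z→uzu, u→zu, z→uzu, u→zu, u→zu, v→uv. Concatenated: zu uzu zu uzu zu uzu zu zu uv.

zuuzuzuuzuzuuzuzuzuuv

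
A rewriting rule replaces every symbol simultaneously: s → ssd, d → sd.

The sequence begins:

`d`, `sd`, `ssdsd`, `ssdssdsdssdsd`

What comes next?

Applying the rule to each of the 13 symbols of ssdssdsdssdsd gives the pieces ssd ssd sd ssd ssd sd ssd sd ssd ssd sd ssd sd, which concatenate to the answer.

ssdssdsdssdssdsdssdsdssdssdsdssdsd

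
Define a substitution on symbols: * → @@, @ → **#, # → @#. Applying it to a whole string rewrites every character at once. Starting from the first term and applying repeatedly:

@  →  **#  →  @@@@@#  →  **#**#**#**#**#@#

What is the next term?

@@@@@#@@@@@#@@@@@#@@@@@#@@@@@#**#@#

Replace each of the 17 characters of **#**#**#**#**#@# in place — @@ @@ @# @@ @@ @# @@ @@ @# @@ @@ @# @@ @@ @# **# @# — and concatenate.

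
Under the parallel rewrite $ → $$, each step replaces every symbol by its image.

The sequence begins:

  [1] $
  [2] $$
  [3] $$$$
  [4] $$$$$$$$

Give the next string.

$$$$$$$$$$$$$$$$

Apply φ to $$$$$$$$ symbol by symbol: $→$$, $→$$, $→$$, $→$$, $→$$, $→$$, $→$$, $→$$; joined: $$ $$ $$ $$ $$ $$ $$ $$.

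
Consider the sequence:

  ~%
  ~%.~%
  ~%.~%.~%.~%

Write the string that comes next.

s(k+1) = s(k)·.·s(k) — each term doubles the last with '.' between the halves.
So the next term is two copies of ~%.~%.~%.~% with '.' between the halves.

~%.~%.~%.~%.~%.~%.~%.~%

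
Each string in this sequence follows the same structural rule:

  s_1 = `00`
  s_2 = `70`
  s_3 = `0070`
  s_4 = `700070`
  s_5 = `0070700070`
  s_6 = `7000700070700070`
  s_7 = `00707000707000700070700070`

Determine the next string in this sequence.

700070007070007000707000707000700070700070

From term 3 onward, concatenate the second-to-last term with the last: 00·70 = 0070, 70·0070 = 700070, …
So term 8 is 7000700070700070·00707000707000700070700070.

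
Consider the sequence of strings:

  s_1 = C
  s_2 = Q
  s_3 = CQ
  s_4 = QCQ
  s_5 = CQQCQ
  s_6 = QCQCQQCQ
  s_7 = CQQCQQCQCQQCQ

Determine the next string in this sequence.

QCQCQQCQCQQCQQCQCQQCQ

From term 3 onward, concatenate the second-to-last term with the last: C·Q = CQ, Q·CQ = QCQ, …
The next term joins QCQCQQCQ and CQQCQQCQCQQCQ.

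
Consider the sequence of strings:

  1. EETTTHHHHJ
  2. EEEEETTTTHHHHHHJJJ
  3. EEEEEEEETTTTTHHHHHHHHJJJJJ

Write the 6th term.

EEEEEEEEEEEEEEEEETTTTTTTTHHHHHHHHHHHHHHJJJJJJJJJJJ

Term n consists of 3n-1 E's, followed by n+2 T's, followed by 2n+2 H's, followed by 2n-1 J's (n = 1, 2, …).
At n = 6 the blocks have lengths 17, 8, 14, 11.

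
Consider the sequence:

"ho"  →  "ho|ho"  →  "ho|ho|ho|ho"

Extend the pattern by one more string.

Each string is two copies of the previous one joined by '|'.
Doubling ho|ho|ho|ho with '|' between the halves:

ho|ho|ho|ho|ho|ho|ho|ho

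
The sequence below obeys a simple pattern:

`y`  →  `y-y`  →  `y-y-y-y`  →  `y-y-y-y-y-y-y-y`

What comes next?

Every step duplicates the string with '-' between the halves.
Doubling y-y-y-y-y-y-y-y with '-' between the halves:

y-y-y-y-y-y-y-y-y-y-y-y-y-y-y-y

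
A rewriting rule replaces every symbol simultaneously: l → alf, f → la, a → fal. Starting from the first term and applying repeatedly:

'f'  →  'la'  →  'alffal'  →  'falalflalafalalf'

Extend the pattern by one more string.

Rewriting the 16 symbols of falalflalafalalf one by one yields la fal alf fal alf la alf fal alf fal la fal alf fal alf la; concatenated:

lafalalffalalflaalffalalffallafalalffalalfla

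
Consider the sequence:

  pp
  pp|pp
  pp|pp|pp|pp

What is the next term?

pp|pp|pp|pp|pp|pp|pp|pp

Every step duplicates the string with '|' between the halves.
So the next term is two copies of pp|pp|pp|pp with '|' between the halves.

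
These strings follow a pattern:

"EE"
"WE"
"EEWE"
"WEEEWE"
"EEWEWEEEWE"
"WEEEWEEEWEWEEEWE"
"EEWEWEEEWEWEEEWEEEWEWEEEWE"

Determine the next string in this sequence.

Each term (from the third on) is the two preceding terms concatenated in order: term 3 = EE·WE = EEWE.
Continuing: WEEEWEEEWEWEEEWE · EEWEWEEEWEWEEEWEEEWEWEEEWE gives term 8.

WEEEWEEEWEWEEEWEEEWEWEEEWEWEEEWEEEWEWEEEWE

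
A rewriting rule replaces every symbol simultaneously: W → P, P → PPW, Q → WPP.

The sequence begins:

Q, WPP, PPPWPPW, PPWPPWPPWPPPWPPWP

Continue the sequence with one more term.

PPWPPWPPPWPPWPPPWPPWPPPWPPWPPWPPPWPPWPPPW

Applying the rule to each of the 17 symbols of PPWPPWPPWPPPWPPWP gives the pieces PPW PPW P PPW PPW P PPW PPW P PPW PPW PPW P PPW PPW P PPW, which concatenate to the answer.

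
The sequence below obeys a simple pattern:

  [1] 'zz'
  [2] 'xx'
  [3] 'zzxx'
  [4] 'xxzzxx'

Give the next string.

zzxxxxzzxx

This is a Fibonacci-style word recurrence s(k) = s(k−2)·s(k−1): e.g. zz·xx = zzxx.
The next term joins zzxx and xxzzxx.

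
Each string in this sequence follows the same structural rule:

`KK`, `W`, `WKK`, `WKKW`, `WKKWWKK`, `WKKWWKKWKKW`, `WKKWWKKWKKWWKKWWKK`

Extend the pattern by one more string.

This is a Fibonacci-style word recurrence s(k) = s(k−1)·s(k−2): e.g. W·KK = WKK.
So term 8 is WKKWWKKWKKWWKKWWKK·WKKWWKKWKKW.

WKKWWKKWKKWWKKWWKKWKKWWKKWKKW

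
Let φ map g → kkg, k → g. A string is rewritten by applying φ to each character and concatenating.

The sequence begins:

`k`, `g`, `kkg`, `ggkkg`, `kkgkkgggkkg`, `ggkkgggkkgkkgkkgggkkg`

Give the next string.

φ(ggkkgggkkgkkgkkgggkkg) expands symbol-by-symbol to kkg kkg g g kkg kkg kkg g g kkg g g kkg g g kkg kkg kkg g g kkg; joining the 21 pieces gives the next term.

kkgkkgggkkgkkgkkgggkkgggkkgggkkgkkgkkgggkkg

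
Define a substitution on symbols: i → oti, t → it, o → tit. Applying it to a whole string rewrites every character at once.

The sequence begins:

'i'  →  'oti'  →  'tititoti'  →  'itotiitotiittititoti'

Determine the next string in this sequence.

Replace each of the 20 characters of itotiitotiittititoti in place — oti it tit it oti oti it tit it oti oti it it oti it oti it tit it oti — and concatenate.

otiittititotiotiittititotiotiititotiitotiittititoti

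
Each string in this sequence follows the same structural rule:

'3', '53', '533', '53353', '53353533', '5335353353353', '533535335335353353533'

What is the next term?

5335353353353533535335335353353353

Each term (from the third on) is the previous term followed by the one before it: term 3 = 53·3 = 533.
Continuing: 533535335335353353533 · 5335353353353 gives term 8.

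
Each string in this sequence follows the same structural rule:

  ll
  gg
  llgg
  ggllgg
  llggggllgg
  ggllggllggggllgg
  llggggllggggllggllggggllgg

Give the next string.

ggllggllggggllggllggggllggggllggllggggllgg

From term 3 onward, concatenate the second-to-last term with the last: ll·gg = llgg, gg·llgg = ggllgg, …
So term 8 is ggllggllggggllgg·llggggllggggllggllggggllgg.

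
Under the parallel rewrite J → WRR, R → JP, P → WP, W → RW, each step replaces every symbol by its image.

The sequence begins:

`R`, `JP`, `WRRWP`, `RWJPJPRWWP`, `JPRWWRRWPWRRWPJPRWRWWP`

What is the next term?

WRRWPJPRWRWJPJPRWWPRWJPJPRWWPWRRWPJPRWJPRWRWWP

Replace each of the 22 characters of JPRWWRRWPWRRWPJPRWRWWP in place — WRR WP JP RW RW JP JP RW WP RW JP JP RW WP WRR WP JP RW JP RW RW WP — and concatenate.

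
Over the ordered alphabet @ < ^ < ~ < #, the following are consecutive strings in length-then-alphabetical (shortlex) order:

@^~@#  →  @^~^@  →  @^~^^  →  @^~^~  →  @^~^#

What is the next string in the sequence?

@^~~@

Treat @^~^# as a base-4 numeral over the given alphabet and add one, carrying through any trailing #'s.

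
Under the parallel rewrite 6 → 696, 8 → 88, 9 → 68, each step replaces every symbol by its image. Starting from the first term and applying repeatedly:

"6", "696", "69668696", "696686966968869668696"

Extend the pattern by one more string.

Applying the rule to each of the 21 symbols of 696686966968869668696 gives the pieces 696 68 696 696 88 696 68 696 696 68 696 88 88 696 68 696 696 88 696 68 696, which concatenate to the answer.

696686966968869668696696686968888696686966968869668696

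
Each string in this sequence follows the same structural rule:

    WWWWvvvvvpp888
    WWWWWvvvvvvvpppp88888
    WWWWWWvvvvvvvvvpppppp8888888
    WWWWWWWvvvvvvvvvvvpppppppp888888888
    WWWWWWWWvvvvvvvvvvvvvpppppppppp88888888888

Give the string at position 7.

WWWWWWWWWWvvvvvvvvvvvvvvvvvpppppppppppppp888888888888888

Reading off run lengths: W runs 4, 5, 6, 7, 8; v runs 5, 7, 9, 11, 13; p runs 2, 4, 6, 8, 10; 8 runs 3, 5, 7, 9, 11 — each is linear in n, where the shown terms are n = 2, 3, 4, 5, 6.
Setting n = 8 gives 10, 17, 14, 15 characters in each block.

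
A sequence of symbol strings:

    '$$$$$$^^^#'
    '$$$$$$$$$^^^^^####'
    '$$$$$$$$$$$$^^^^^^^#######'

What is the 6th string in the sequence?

$$$$$$$$$$$$$$$$$$$$$^^^^^^^^^^^^^################

Reading off run lengths: $ runs 6, 9, 12; ^ runs 3, 5, 7; # runs 1, 4, 7 — each is linear in n (n = 1, 2, …).
At n = 6 the blocks have lengths 21, 13, 16.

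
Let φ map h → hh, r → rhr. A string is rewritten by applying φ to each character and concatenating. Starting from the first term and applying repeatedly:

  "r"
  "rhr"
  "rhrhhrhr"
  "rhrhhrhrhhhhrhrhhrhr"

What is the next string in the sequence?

Replace each of the 20 characters of rhrhhrhrhhhhrhrhhrhr in place — rhr hh rhr hh hh rhr hh rhr hh hh hh hh rhr hh rhr hh hh rhr hh rhr — and concatenate.

rhrhhrhrhhhhrhrhhrhrhhhhhhhhrhrhhrhrhhhhrhrhhrhr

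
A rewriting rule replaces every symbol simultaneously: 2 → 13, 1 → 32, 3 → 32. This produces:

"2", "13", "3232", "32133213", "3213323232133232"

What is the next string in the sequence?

32133232321332133213323232133213

Applying the rule to each of the 16 symbols of 3213323232133232 gives the pieces 32 13 32 32 32 13 32 13 32 13 32 32 32 13 32 13, which concatenate to the answer.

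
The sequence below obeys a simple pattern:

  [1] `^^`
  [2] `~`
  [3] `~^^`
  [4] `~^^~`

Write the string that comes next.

~^^~~^^

This is a Fibonacci-style word recurrence s(k) = s(k−1)·s(k−2): e.g. ~·^^ = ~^^.
So term 5 is ~^^~·~^^.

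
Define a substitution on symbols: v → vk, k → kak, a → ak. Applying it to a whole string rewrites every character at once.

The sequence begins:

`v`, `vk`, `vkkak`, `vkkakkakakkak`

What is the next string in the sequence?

vkkakkakakkakkakakkakakkakkakakkak

Replace each of the 13 characters of vkkakkakakkak in place — vk kak kak ak kak kak ak kak ak kak kak ak kak — and concatenate.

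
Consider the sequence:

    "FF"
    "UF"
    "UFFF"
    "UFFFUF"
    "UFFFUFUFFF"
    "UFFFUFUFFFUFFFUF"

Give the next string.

UFFFUFUFFFUFFFUFUFFFUFUFFF

This is a Fibonacci-style word recurrence s(k) = s(k−1)·s(k−2): e.g. UF·FF = UFFF.
Continuing: UFFFUFUFFFUFFFUF · UFFFUFUFFF gives term 7.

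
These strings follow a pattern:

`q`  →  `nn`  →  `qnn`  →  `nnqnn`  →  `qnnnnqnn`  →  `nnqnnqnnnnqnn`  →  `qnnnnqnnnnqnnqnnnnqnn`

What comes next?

nnqnnqnnnnqnnqnnnnqnnnnqnnqnnnnqnn

This is a Fibonacci-style word recurrence s(k) = s(k−2)·s(k−1): e.g. q·nn = qnn.
So term 8 is nnqnnqnnnnqnn·qnnnnqnnnnqnnqnnnnqnn.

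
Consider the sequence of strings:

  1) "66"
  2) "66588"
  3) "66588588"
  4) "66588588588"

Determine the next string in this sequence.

66588588588588

Every step adds 588 to the end: s(k+1) = s(k)·588.
One more step from 66588588588 gives the answer.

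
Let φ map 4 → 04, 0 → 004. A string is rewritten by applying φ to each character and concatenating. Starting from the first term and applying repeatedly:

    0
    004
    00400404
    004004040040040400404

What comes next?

0040040400400404004040040040400400404004040040040400404

φ(004004040040040400404) expands symbol-by-symbol to 004 004 04 004 004 04 004 04 004 004 04 004 004 04 004 04 004 004 04 004 04; joining the 21 pieces gives the next term.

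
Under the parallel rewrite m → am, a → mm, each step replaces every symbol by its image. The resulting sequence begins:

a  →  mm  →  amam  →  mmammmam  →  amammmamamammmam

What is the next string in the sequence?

mmammmamamammmammmammmamamammmam

φ(amammmamamammmam) expands symbol-by-symbol to mm am mm am am am mm am mm am mm am am am mm am; joining the 16 pieces gives the next term.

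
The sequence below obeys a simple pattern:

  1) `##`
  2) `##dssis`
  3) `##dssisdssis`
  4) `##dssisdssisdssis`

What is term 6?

The strings grow by a fixed suffix dssis each time.
From ##dssisdssisdssis, 2 further steps: ##dssisdssisdssis → ##dssisdssisdssisdssis → (answer).

##dssisdssisdssisdssisdssis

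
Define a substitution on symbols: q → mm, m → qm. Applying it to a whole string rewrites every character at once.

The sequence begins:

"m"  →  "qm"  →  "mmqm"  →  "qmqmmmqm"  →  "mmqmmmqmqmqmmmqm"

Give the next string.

φ(mmqmmmqmqmqmmmqm) expands symbol-by-symbol to qm qm mm qm qm qm mm qm mm qm mm qm qm qm mm qm; joining the 16 pieces gives the next term.

qmqmmmqmqmqmmmqmmmqmmmqmqmqmmmqm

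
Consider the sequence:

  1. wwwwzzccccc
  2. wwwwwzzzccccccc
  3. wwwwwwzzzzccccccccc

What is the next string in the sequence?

wwwwwwwzzzzzccccccccccc

Reading off run lengths: w runs 4, 5, 6; z runs 2, 3, 4; c runs 5, 7, 9 — each is linear in n, where the shown terms are n = 2, 3, 4.
Setting n = 5 gives 7, 5, 11 characters in each block.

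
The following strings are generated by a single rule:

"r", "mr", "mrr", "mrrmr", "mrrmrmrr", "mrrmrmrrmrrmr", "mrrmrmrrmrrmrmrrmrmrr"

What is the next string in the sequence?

This is a Fibonacci-style word recurrence s(k) = s(k−1)·s(k−2): e.g. mr·r = mrr.
The next term joins mrrmrmrrmrrmrmrrmrmrr and mrrmrmrrmrrmr.

mrrmrmrrmrrmrmrrmrmrrmrrmrmrrmrrmr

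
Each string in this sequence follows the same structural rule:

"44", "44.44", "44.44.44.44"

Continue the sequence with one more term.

44.44.44.44.44.44.44.44

Every step duplicates the string with '.' between the halves.
So the next term is two copies of 44.44.44.44 with '.' between the halves.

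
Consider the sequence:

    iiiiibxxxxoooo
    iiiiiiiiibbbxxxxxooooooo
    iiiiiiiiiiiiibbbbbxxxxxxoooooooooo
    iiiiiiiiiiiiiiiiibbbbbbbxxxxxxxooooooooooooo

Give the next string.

iiiiiiiiiiiiiiiiiiiiibbbbbbbbbxxxxxxxxoooooooooooooooo

The n-th term is 4n+1 i's then 2n-1 b's then n+3 x's then 3n+1 o's (n = 1, 2, …).
For the next term, n = 5, so the run lengths are 21, 9, 8, 16.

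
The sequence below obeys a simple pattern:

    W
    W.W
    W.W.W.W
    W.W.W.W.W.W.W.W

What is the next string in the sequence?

Every step duplicates the string with '.' between the halves.
One more doubling of W.W.W.W.W.W.W.W gives the answer.

W.W.W.W.W.W.W.W.W.W.W.W.W.W.W.W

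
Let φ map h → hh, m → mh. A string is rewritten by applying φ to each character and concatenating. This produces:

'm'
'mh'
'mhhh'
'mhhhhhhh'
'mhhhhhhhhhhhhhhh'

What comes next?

mhhhhhhhhhhhhhhhhhhhhhhhhhhhhhhh

Replace each of the 16 characters of mhhhhhhhhhhhhhhh in place — mh hh hh hh hh hh hh hh hh hh hh hh hh hh hh hh — and concatenate.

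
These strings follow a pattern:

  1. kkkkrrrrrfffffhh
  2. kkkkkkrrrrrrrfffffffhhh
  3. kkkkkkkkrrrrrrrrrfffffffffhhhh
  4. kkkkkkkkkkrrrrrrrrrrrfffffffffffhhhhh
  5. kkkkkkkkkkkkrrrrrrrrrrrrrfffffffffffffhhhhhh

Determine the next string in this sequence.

kkkkkkkkkkkkkkrrrrrrrrrrrrrrrfffffffffffffffhhhhhhh

Reading off run lengths: k runs 4, 6, 8, 10, 12; r runs 5, 7, 9, 11, 13; f runs 5, 7, 9, 11, 13; h runs 2, 3, 4, 5, 6 — each is linear in n, where the shown terms are n = 2, 3, 4, 5, 6.
For the next term, n = 7, so the run lengths are 14, 15, 15, 7.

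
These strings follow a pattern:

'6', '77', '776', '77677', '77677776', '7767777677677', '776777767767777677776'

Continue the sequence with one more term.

7767777677677776777767767777677677

This is a Fibonacci-style word recurrence s(k) = s(k−1)·s(k−2): e.g. 77·6 = 776.
The next term joins 776777767767777677776 and 7767777677677.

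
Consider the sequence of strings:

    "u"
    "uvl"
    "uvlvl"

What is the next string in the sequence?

Every step adds vl to the end: s(k+1) = s(k)·vl.
Applying this once more to uvlvl:

uvlvlvl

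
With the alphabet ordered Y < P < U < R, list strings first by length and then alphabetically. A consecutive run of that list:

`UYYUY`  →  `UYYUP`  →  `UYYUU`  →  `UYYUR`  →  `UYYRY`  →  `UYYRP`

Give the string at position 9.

UYPYY

Continuing the enumeration 3 steps past UYYRP: UYYRP → UYYRU → UYYRR → (answer).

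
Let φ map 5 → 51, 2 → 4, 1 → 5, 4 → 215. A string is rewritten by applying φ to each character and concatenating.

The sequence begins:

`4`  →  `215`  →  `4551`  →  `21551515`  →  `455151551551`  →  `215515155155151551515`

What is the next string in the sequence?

Rewriting the 21 symbols of 215515155155151551515 one by one yields 4 5 51 51 5 51 5 51 51 5 51 51 5 51 5 51 51 5 51 5 51; concatenated:

455151551551515515155155151551551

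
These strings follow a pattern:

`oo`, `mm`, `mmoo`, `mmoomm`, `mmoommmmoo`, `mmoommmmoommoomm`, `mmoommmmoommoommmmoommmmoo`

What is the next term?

mmoommmmoommoommmmoommmmoommoommmmoommoomm

This is a Fibonacci-style word recurrence s(k) = s(k−1)·s(k−2): e.g. mm·oo = mmoo.
So term 8 is mmoommmmoommoommmmoommmmoo·mmoommmmoommoomm.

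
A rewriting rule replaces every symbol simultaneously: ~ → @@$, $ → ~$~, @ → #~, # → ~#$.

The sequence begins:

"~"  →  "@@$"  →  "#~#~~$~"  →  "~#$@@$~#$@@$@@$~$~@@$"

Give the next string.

@@$~#$~$~#~#~~$~@@$~#$~$~#~#~~$~#~#~~$~@@$~$~@@$#~#~~$~

Replace each of the 21 characters of ~#$@@$~#$@@$@@$~$~@@$ in place — @@$ ~#$ ~$~ #~ #~ ~$~ @@$ ~#$ ~$~ #~ #~ ~$~ #~ #~ ~$~ @@$ ~$~ @@$ #~ #~ ~$~ — and concatenate.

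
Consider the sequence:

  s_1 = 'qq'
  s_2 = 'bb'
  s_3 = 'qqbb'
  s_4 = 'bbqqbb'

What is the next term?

qqbbbbqqbb

Each term (from the third on) is the two preceding terms concatenated in order: term 3 = qq·bb = qqbb.
The next term joins qqbb and bbqqbb.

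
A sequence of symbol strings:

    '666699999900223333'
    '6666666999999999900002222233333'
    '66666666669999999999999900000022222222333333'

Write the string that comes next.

The n-th term is 3n+1 6's then 4n+2 9's then 2n 0's then 3n-1 2's then n+3 3's (n = 1, 2, …).
Setting n = 4 gives 13, 18, 8, 11, 7 characters in each block.

666666666666699999999999999999900000000222222222223333333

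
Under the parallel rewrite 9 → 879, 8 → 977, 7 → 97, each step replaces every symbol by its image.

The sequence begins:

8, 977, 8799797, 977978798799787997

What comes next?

Applying the rule to each of the 18 symbols of 977978798799787997 gives the pieces 879 97 97 879 97 977 97 879 977 97 879 879 97 977 97 879 879 97, which concatenate to the answer.

8799797879979779787997797879879979779787987997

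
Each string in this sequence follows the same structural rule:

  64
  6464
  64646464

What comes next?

6464646464646464

Each string is two copies of the previous one concatenated.
So the next term is two copies of 64646464.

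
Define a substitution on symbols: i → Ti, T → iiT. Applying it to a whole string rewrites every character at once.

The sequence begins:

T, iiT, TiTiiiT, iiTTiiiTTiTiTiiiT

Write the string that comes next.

TiTiiiTiiTTiTiTiiiTiiTTiiiTTiiiTTiTiTiiiT

Replace each of the 17 characters of iiTTiiiTTiTiTiiiT in place — Ti Ti iiT iiT Ti Ti Ti iiT iiT Ti iiT Ti iiT Ti Ti Ti iiT — and concatenate.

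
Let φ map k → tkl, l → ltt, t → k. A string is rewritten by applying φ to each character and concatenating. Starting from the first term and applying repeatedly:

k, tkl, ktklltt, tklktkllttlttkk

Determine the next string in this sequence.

Applying the rule to each of the 15 symbols of tklktkllttlttkk gives the pieces k tkl ltt tkl k tkl ltt ltt k k ltt k k tkl tkl, which concatenate to the answer.

ktklltttklktkllttlttkklttkktkltkl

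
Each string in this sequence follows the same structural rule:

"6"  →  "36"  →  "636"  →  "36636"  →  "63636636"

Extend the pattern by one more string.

Each term (from the third on) is the two preceding terms concatenated in order: term 3 = 6·36 = 636.
The next term joins 36636 and 63636636.

3663663636636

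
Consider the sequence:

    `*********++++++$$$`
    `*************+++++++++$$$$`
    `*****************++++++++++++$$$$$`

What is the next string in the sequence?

*********************+++++++++++++++$$$$$$

The n-th term is 4n+1 *'s then 3n +'s then n+1 $'s, where the shown terms are n = 2, 3, 4.
At n = 5 the blocks have lengths 21, 15, 6.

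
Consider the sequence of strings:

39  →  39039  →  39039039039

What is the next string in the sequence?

Every step duplicates the string with '0' between the halves.
Doubling 39039039039 with '0' between the halves:

39039039039039039039039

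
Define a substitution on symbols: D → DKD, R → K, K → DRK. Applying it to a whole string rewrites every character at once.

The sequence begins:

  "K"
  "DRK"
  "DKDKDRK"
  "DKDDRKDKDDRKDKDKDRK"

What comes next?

DKDDRKDKDDKDKDRKDKDDRKDKDDKDKDRKDKDDRKDKDDRKDKDKDRK

Replace each of the 19 characters of DKDDRKDKDDRKDKDKDRK in place — DKD DRK DKD DKD K DRK DKD DRK DKD DKD K DRK DKD DRK DKD DRK DKD K DRK — and concatenate.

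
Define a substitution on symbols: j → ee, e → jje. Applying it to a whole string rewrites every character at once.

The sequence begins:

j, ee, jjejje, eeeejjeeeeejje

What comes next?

jjejjejjejjeeeeejjejjejjejjejjeeeeejje

φ(eeeejjeeeeejje) expands symbol-by-symbol to jje jje jje jje ee ee jje jje jje jje jje ee ee jje; joining the 14 pieces gives the next term.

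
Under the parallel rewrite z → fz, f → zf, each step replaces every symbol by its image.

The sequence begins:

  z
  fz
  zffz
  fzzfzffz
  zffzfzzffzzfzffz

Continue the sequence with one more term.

fzzfzffzzffzfzzfzffzfzzffzzfzffz

Applying the rule to each of the 16 symbols of zffzfzzffzzfzffz gives the pieces fz zf zf fz zf fz fz zf zf fz fz zf fz zf zf fz, which concatenate to the answer.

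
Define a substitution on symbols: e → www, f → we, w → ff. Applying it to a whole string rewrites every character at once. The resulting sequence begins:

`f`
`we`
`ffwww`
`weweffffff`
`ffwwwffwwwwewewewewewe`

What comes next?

weweffffffweweffffffffwwwffwwwffwwwffwwwffwwwffwww

φ(ffwwwffwwwwewewewewewe) expands symbol-by-symbol to we we ff ff ff we we ff ff ff ff www ff www ff www ff www ff www ff www; joining the 22 pieces gives the next term.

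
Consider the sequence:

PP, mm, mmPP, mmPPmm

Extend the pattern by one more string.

mmPPmmmmPP

From term 3 onward, concatenate the last term with the second-to-last: mm·PP = mmPP, mmPP·mm = mmPPmm, …
The next term joins mmPPmm and mmPP.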